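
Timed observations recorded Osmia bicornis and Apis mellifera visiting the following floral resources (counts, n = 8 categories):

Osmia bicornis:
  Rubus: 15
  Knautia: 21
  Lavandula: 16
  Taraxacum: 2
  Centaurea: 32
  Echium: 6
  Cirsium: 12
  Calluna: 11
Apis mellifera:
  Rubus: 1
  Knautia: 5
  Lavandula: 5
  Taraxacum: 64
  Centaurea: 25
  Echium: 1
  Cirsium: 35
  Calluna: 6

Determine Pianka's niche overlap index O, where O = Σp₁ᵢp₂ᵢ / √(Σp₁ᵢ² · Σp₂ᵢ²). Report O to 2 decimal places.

Proportions for Osmia bicornis (n=115): 15/115=0.1304, 21/115=0.1826, 16/115=0.1391, 2/115=0.0174, 32/115=0.2783, 6/115=0.0522, 12/115=0.1043, 11/115=0.0957
Proportions for Apis mellifera (n=142): 1/142=0.0070, 5/142=0.0352, 5/142=0.0352, 64/142=0.4507, 25/142=0.1761, 1/142=0.0070, 35/142=0.2465, 6/142=0.0423
Σ p₁ᵢp₂ᵢ = 0.000913 + 0.006428 + 0.004896 + 0.007842 + 0.049009 + 0.000365 + 0.025710 + 0.004048 = 0.099211
Σp_1ᵢ² = 0.1304² + 0.1826² + 0.1391² + 0.0174² + 0.2783² + 0.0522² + 0.1043² + 0.0957² = 0.017004 + 0.033343 + 0.019349 + 0.000303 + 0.077451 + 0.002725 + 0.010878 + 0.009158 = 0.170211
Σp_2ᵢ² = 0.0070² + 0.0352² + 0.0352² + 0.4507² + 0.1761² + 0.0070² + 0.2465² + 0.0423² = 0.000049 + 0.001239 + 0.001239 + 0.203130 + 0.031011 + 0.000049 + 0.060762 + 0.001789 = 0.299268
O = 0.099211 / √(0.170211 × 0.299268) = 0.099211 / 0.2256960 = 0.4396

0.44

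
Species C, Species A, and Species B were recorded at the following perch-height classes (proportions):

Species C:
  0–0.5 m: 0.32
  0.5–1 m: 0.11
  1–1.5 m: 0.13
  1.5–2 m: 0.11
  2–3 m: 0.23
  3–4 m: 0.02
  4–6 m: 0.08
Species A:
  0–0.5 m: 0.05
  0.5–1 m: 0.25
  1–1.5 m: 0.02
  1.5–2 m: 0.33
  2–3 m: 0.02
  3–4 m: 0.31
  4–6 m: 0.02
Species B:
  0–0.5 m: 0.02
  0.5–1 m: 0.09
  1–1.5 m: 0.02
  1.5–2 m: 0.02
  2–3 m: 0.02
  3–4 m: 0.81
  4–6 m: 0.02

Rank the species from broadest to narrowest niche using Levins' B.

Σp_Cᵢ² = 0.32² + 0.11² + 0.13² + 0.11² + 0.23² + 0.02² + 0.08² = 0.1024 + 0.0121 + 0.0169 + 0.0121 + 0.0529 + 0.0004 + 0.0064 = 0.2032
B_C = 1 / 0.2032 = 4.9213
Σp_Aᵢ² = 0.05² + 0.25² + 0.02² + 0.33² + 0.02² + 0.31² + 0.02² = 0.0025 + 0.0625 + 0.0004 + 0.1089 + 0.0004 + 0.0961 + 0.0004 = 0.2712
B_A = 1 / 0.2712 = 3.6873
Σp_Bᵢ² = 0.02² + 0.09² + 0.02² + 0.02² + 0.02² + 0.81² + 0.02² = 0.0004 + 0.0081 + 0.0004 + 0.0004 + 0.0004 + 0.6561 + 0.0004 = 0.6662
B_B = 1 / 0.6662 = 1.5011
Ranking by B (broadest → narrowest): Species C (4.92) > Species A (3.69) > Species B (1.50)

Species C > Species A > Species B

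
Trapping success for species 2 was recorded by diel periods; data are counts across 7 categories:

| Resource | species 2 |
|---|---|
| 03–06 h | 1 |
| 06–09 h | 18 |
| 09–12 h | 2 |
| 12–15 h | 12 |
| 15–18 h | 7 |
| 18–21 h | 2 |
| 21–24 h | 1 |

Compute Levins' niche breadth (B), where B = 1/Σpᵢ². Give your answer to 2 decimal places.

Proportions for species 2 (n=43): 1/43=0.0233, 18/43=0.4186, 2/43=0.0465, 12/43=0.2791, 7/43=0.1628, 2/43=0.0465, 1/43=0.0233
Σpᵢ² = 0.0233² + 0.4186² + 0.0465² + 0.2791² + 0.1628² + 0.0465² + 0.0233² = 0.000543 + 0.175226 + 0.002162 + 0.077897 + 0.026504 + 0.002162 + 0.000543 = 0.285037
B = 1 / 0.285037 = 3.5083

3.51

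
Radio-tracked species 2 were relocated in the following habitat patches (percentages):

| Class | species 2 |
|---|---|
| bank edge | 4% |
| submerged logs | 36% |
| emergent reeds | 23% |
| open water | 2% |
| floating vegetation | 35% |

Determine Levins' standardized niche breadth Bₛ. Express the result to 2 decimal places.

Convert percentages to proportions (divide by 100).
Σpᵢ² = 0.04² + 0.36² + 0.23² + 0.02² + 0.35² = 0.0016 + 0.1296 + 0.0529 + 0.0004 + 0.1225 = 0.3070
B = 1 / 0.3070 = 3.2573
Bₛ = (B − 1)/(n − 1) = (3.2573 − 1)/(5 − 1) = 2.2573/4 = 0.5643

0.56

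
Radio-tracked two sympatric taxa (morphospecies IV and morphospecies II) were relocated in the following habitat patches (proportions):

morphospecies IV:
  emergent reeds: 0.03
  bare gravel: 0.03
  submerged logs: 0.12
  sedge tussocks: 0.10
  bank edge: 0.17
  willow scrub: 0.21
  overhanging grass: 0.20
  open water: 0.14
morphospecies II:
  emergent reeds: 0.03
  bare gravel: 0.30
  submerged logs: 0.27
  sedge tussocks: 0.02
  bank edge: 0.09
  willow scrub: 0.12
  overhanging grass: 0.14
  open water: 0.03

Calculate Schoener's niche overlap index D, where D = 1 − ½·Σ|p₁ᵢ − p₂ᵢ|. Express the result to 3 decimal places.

0.580

Σ|p₁ᵢ − p₂ᵢ| = 0.00 + 0.27 + 0.15 + 0.08 + 0.08 + 0.09 + 0.06 + 0.11 = 0.84
D = 1 − ½ × 0.84 = 1 − 0.420 = 0.58000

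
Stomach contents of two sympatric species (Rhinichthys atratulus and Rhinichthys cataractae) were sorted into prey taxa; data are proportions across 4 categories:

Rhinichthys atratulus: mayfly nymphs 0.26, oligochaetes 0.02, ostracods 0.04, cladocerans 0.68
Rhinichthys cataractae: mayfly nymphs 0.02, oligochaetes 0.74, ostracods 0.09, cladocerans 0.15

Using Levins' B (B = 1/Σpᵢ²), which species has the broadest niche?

Rhinichthys atratulus

Σp_atraᵢ² = 0.26² + 0.02² + 0.04² + 0.68² = 0.0676 + 0.0004 + 0.0016 + 0.4624 = 0.5320
B_atra = 1 / 0.5320 = 1.8797
Σp_cataᵢ² = 0.02² + 0.74² + 0.09² + 0.15² = 0.0004 + 0.5476 + 0.0081 + 0.0225 = 0.5786
B_cata = 1 / 0.5786 = 1.7283
Highest B → broadest niche (most generalist): Rhinichthys atratulus (B = 1.88).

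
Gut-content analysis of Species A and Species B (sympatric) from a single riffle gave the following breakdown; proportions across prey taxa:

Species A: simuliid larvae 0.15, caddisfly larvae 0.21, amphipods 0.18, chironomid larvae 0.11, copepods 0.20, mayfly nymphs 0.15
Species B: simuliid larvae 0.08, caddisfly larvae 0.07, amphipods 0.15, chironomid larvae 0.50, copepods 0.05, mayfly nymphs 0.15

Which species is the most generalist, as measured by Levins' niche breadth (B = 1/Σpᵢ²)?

Species A

Σp_Aᵢ² = 0.15² + 0.21² + 0.18² + 0.11² + 0.20² + 0.15² = 0.0225 + 0.0441 + 0.0324 + 0.0121 + 0.0400 + 0.0225 = 0.1736
B_A = 1 / 0.1736 = 5.7604
Σp_Bᵢ² = 0.08² + 0.07² + 0.15² + 0.50² + 0.05² + 0.15² = 0.0064 + 0.0049 + 0.0225 + 0.2500 + 0.0025 + 0.0225 = 0.3088
B_B = 1 / 0.3088 = 3.2383
Highest B → broadest niche (most generalist): Species A (B = 5.76).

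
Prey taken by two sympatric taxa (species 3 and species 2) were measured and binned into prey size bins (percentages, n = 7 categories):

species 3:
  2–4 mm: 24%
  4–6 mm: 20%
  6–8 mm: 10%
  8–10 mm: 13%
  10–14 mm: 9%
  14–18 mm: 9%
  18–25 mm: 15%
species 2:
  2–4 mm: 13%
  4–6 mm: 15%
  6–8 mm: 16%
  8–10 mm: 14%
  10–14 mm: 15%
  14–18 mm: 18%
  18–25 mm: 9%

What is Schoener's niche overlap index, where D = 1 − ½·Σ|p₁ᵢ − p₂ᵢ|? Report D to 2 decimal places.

0.78

Convert percentages to proportions (divide by 100).
Σ|p₁ᵢ − p₂ᵢ| = 0.11 + 0.05 + 0.06 + 0.01 + 0.06 + 0.09 + 0.06 = 0.44
D = 1 − ½ × 0.44 = 1 − 0.220 = 0.7800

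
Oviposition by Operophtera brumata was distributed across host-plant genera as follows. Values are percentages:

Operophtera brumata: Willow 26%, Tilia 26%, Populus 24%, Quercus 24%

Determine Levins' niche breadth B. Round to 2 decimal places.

3.99

Convert percentages to proportions (divide by 100).
Σpᵢ² = 0.26² + 0.26² + 0.24² + 0.24² = 0.0676 + 0.0676 + 0.0576 + 0.0576 = 0.2504
B = 1 / 0.2504 = 3.9936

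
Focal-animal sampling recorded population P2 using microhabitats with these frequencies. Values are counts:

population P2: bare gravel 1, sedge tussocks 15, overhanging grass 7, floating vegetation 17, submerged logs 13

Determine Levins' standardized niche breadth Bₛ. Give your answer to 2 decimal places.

0.71

Proportions for population P2 (n=53): 1/53=0.0189, 15/53=0.2830, 7/53=0.1321, 17/53=0.3208, 13/53=0.2453
Σpᵢ² = 0.0189² + 0.2830² + 0.1321² + 0.3208² + 0.2453² = 0.000357 + 0.080089 + 0.017450 + 0.102913 + 0.060172 = 0.260981
B = 1 / 0.260981 = 3.8317
Bₛ = (B − 1)/(n − 1) = (3.8317 − 1)/(5 − 1) = 2.8317/4 = 0.7079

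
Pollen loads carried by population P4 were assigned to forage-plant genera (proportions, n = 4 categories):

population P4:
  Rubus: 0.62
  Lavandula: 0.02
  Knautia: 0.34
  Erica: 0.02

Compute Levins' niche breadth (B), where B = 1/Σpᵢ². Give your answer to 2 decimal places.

Σpᵢ² = 0.62² + 0.02² + 0.34² + 0.02² = 0.3844 + 0.0004 + 0.1156 + 0.0004 = 0.5008
B = 1 / 0.5008 = 1.9968

2.00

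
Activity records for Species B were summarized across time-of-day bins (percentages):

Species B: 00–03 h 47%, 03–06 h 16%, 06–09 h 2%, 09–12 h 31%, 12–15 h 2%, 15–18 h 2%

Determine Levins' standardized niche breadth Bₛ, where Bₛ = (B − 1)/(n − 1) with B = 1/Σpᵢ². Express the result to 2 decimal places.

Convert percentages to proportions (divide by 100).
Σpᵢ² = 0.47² + 0.16² + 0.02² + 0.31² + 0.02² + 0.02² = 0.2209 + 0.0256 + 0.0004 + 0.0961 + 0.0004 + 0.0004 = 0.3438
B = 1 / 0.3438 = 2.9087
Bₛ = (B − 1)/(n − 1) = (2.9087 − 1)/(6 − 1) = 1.9087/5 = 0.3817

0.38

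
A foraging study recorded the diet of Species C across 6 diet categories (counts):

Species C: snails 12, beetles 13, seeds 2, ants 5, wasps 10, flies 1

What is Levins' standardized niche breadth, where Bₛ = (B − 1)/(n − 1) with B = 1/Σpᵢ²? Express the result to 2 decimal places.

0.63

Proportions for Species C (n=43): 12/43=0.2791, 13/43=0.3023, 2/43=0.0465, 5/43=0.1163, 10/43=0.2326, 1/43=0.0233
Σpᵢ² = 0.2791² + 0.3023² + 0.0465² + 0.1163² + 0.2326² + 0.0233² = 0.077897 + 0.091385 + 0.002162 + 0.013526 + 0.054103 + 0.000543 = 0.239616
B = 1 / 0.239616 = 4.1733
Bₛ = (B − 1)/(n − 1) = (4.1733 − 1)/(6 − 1) = 3.1733/5 = 0.6347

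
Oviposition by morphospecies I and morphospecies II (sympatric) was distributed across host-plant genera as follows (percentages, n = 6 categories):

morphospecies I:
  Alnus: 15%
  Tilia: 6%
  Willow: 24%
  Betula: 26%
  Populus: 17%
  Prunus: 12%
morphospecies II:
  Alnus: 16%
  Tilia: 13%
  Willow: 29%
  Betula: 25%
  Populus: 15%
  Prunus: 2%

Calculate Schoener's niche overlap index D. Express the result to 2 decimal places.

Convert percentages to proportions (divide by 100).
Σ|p₁ᵢ − p₂ᵢ| = 0.01 + 0.07 + 0.05 + 0.01 + 0.02 + 0.10 = 0.26
D = 1 − ½ × 0.26 = 1 − 0.130 = 0.8700

0.87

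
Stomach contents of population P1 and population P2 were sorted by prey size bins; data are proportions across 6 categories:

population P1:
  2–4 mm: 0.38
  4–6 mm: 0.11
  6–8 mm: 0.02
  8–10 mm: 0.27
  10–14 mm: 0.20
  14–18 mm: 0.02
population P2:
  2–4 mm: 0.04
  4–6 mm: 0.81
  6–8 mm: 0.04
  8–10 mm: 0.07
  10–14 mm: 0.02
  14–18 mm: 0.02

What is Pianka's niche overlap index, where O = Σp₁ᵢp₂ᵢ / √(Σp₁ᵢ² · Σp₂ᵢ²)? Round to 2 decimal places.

0.30

Σ p₁ᵢp₂ᵢ = 0.0152 + 0.0891 + 0.0008 + 0.0189 + 0.0040 + 0.0004 = 0.1284
Σp_1ᵢ² = 0.38² + 0.11² + 0.02² + 0.27² + 0.20² + 0.02² = 0.1444 + 0.0121 + 0.0004 + 0.0729 + 0.0400 + 0.0004 = 0.2702
Σp_2ᵢ² = 0.04² + 0.81² + 0.04² + 0.07² + 0.02² + 0.02² = 0.0016 + 0.6561 + 0.0016 + 0.0049 + 0.0004 + 0.0004 = 0.6650
O = 0.1284 / √(0.2702 × 0.6650) = 0.1284 / 0.42389 = 0.3029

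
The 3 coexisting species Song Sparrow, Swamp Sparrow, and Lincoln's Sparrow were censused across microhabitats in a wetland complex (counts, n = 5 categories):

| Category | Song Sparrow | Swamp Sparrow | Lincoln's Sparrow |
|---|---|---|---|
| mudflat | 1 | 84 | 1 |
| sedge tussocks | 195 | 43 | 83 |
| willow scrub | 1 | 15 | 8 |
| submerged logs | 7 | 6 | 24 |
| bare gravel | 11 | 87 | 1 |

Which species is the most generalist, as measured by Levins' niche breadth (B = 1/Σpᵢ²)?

Proportions for Song Sparrow (n=215): 1/215=0.0047, 195/215=0.9070, 1/215=0.0047, 7/215=0.0326, 11/215=0.0512
Proportions for Swamp Sparrow (n=235): 84/235=0.3574, 43/235=0.1830, 15/235=0.0638, 6/235=0.0255, 87/235=0.3702
Proportions for Lincoln's Sparrow (n=117): 1/117=0.0085, 83/117=0.7094, 8/117=0.0684, 24/117=0.2051, 1/117=0.0085
Σp_Songᵢ² = 0.0047² + 0.9070² + 0.0047² + 0.0326² + 0.0512² = 0.000022 + 0.822649 + 0.000022 + 0.001063 + 0.002621 = 0.826377
B_Song = 1 / 0.826377 = 1.2101
Σp_Swamᵢ² = 0.3574² + 0.1830² + 0.0638² + 0.0255² + 0.3702² = 0.127735 + 0.033489 + 0.004070 + 0.000650 + 0.137048 = 0.302992
B_Swam = 1 / 0.302992 = 3.3004
Σp_Lincᵢ² = 0.0085² + 0.7094² + 0.0684² + 0.2051² + 0.0085² = 0.000072 + 0.503248 + 0.004679 + 0.042066 + 0.000072 = 0.550137
B_Linc = 1 / 0.550137 = 1.8177
Highest B → broadest niche (most generalist): Swamp Sparrow (B = 3.30).

Swamp Sparrow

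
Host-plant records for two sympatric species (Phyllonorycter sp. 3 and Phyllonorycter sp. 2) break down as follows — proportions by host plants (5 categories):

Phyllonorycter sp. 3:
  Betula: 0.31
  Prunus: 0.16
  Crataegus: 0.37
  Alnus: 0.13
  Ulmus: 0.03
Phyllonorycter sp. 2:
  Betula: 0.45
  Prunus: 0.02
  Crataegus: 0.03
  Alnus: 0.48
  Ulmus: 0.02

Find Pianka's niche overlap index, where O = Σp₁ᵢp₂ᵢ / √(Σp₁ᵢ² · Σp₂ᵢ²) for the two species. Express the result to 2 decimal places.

Σ p₁ᵢp₂ᵢ = 0.1395 + 0.0032 + 0.0111 + 0.0624 + 0.0006 = 0.2168
Σp_1ᵢ² = 0.31² + 0.16² + 0.37² + 0.13² + 0.03² = 0.0961 + 0.0256 + 0.1369 + 0.0169 + 0.0009 = 0.2764
Σp_2ᵢ² = 0.45² + 0.02² + 0.03² + 0.48² + 0.02² = 0.2025 + 0.0004 + 0.0009 + 0.2304 + 0.0004 = 0.4346
O = 0.2168 / √(0.2764 × 0.4346) = 0.2168 / 0.34659 = 0.6255

0.63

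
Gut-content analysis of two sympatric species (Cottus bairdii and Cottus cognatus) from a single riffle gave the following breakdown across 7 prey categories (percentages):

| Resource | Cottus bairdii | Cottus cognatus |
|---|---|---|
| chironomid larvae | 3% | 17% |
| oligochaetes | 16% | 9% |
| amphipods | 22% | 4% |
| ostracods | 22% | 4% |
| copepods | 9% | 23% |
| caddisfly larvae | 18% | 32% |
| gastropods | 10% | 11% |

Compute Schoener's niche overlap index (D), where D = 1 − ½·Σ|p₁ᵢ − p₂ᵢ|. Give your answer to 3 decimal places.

Convert percentages to proportions (divide by 100).
Σ|p₁ᵢ − p₂ᵢ| = 0.14 + 0.07 + 0.18 + 0.18 + 0.14 + 0.14 + 0.01 = 0.86
D = 1 − ½ × 0.86 = 1 − 0.430 = 0.57000

0.570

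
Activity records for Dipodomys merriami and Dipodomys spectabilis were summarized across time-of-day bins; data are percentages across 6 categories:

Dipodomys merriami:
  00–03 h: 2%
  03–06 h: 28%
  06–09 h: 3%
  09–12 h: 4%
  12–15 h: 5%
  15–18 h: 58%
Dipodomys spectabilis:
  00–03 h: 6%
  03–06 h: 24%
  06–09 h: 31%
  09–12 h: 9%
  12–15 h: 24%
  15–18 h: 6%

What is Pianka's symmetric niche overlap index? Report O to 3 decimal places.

Convert percentages to proportions (divide by 100).
Σ p₁ᵢp₂ᵢ = 0.0012 + 0.0672 + 0.0093 + 0.0036 + 0.0120 + 0.0348 = 0.1281
Σp_1ᵢ² = 0.02² + 0.28² + 0.03² + 0.04² + 0.05² + 0.58² = 0.0004 + 0.0784 + 0.0009 + 0.0016 + 0.0025 + 0.3364 = 0.4202
Σp_2ᵢ² = 0.06² + 0.24² + 0.31² + 0.09² + 0.24² + 0.06² = 0.0036 + 0.0576 + 0.0961 + 0.0081 + 0.0576 + 0.0036 = 0.2266
O = 0.1281 / √(0.4202 × 0.2266) = 0.1281 / 0.308573 = 0.41514

0.415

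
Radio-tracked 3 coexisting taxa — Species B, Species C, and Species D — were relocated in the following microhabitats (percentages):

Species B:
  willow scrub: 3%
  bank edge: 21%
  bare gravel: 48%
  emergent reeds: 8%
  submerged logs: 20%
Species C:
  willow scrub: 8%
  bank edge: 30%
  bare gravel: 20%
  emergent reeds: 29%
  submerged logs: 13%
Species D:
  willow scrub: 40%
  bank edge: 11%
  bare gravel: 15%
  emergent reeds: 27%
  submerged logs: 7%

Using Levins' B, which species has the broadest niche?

Convert percentages to proportions (divide by 100).
Σp_Bᵢ² = 0.03² + 0.21² + 0.48² + 0.08² + 0.20² = 0.0009 + 0.0441 + 0.2304 + 0.0064 + 0.0400 = 0.3218
B_B = 1 / 0.3218 = 3.1075
Σp_Cᵢ² = 0.08² + 0.30² + 0.20² + 0.29² + 0.13² = 0.0064 + 0.0900 + 0.0400 + 0.0841 + 0.0169 = 0.2374
B_C = 1 / 0.2374 = 4.2123
Σp_Dᵢ² = 0.40² + 0.11² + 0.15² + 0.27² + 0.07² = 0.1600 + 0.0121 + 0.0225 + 0.0729 + 0.0049 = 0.2724
B_D = 1 / 0.2724 = 3.6711
Highest B → broadest niche (most generalist): Species C (B = 4.21).

Species C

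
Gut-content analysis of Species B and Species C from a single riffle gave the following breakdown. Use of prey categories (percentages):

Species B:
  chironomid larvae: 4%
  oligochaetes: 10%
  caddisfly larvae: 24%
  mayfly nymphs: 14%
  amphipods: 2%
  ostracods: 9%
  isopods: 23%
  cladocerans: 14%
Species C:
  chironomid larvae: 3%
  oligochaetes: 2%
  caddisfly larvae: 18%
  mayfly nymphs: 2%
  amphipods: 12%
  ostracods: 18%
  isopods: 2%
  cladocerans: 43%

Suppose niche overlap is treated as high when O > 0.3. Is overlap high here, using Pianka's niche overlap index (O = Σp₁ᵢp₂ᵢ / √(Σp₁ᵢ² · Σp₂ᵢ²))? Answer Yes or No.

Yes

Convert percentages to proportions (divide by 100).
Σ p₁ᵢp₂ᵢ = 0.0012 + 0.0020 + 0.0432 + 0.0028 + 0.0024 + 0.0162 + 0.0046 + 0.0602 = 0.1326
Σp_1ᵢ² = 0.04² + 0.10² + 0.24² + 0.14² + 0.02² + 0.09² + 0.23² + 0.14² = 0.0016 + 0.0100 + 0.0576 + 0.0196 + 0.0004 + 0.0081 + 0.0529 + 0.0196 = 0.1698
Σp_2ᵢ² = 0.03² + 0.02² + 0.18² + 0.02² + 0.12² + 0.18² + 0.02² + 0.43² = 0.0009 + 0.0004 + 0.0324 + 0.0004 + 0.0144 + 0.0324 + 0.0004 + 0.1849 = 0.2662
O = 0.1326 / √(0.1698 × 0.2662) = 0.1326 / 0.21260 = 0.6237
O = 0.6237 > 0.3 → Yes.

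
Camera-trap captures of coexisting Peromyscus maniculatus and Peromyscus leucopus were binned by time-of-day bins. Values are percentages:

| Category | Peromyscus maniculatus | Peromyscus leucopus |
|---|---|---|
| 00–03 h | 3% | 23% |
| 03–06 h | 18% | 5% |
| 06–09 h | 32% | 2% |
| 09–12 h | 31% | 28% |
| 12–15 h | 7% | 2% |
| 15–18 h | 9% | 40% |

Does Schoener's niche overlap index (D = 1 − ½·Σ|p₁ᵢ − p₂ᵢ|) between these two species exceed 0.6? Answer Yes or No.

No

Convert percentages to proportions (divide by 100).
Σ|p₁ᵢ − p₂ᵢ| = 0.20 + 0.13 + 0.30 + 0.03 + 0.05 + 0.31 = 1.02
D = 1 − ½ × 1.02 = 1 − 0.510 = 0.4900
D = 0.4900 < 0.6 → No.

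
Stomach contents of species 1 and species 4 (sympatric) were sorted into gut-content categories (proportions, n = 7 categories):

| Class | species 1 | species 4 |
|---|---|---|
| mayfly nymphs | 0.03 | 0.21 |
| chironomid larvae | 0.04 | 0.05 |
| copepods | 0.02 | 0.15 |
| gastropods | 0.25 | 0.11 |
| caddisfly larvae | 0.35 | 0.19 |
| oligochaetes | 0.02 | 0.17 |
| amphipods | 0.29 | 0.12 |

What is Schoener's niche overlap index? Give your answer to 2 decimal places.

Σ|p₁ᵢ − p₂ᵢ| = 0.18 + 0.01 + 0.13 + 0.14 + 0.16 + 0.15 + 0.17 = 0.94
D = 1 − ½ × 0.94 = 1 − 0.470 = 0.5300

0.53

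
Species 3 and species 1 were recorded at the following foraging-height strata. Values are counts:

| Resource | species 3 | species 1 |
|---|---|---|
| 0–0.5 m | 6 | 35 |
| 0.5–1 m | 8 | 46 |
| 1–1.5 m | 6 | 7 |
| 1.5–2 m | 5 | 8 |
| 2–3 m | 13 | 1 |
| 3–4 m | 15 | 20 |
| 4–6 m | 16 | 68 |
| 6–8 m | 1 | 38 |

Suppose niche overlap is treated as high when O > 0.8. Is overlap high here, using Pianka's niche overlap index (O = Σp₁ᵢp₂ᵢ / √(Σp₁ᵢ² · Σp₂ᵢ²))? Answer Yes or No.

Proportions for species 3 (n=70): 6/70=0.0857, 8/70=0.1143, 6/70=0.0857, 5/70=0.0714, 13/70=0.1857, 15/70=0.2143, 16/70=0.2286, 1/70=0.0143
Proportions for species 1 (n=223): 35/223=0.1570, 46/223=0.2063, 7/223=0.0314, 8/223=0.0359, 1/223=0.0045, 20/223=0.0897, 68/223=0.3049, 38/223=0.1704
Σ p₁ᵢp₂ᵢ = 0.013455 + 0.023580 + 0.002691 + 0.002563 + 0.000836 + 0.019223 + 0.069700 + 0.002437 = 0.134485
Σp_1ᵢ² = 0.0857² + 0.1143² + 0.0857² + 0.0714² + 0.1857² + 0.2143² + 0.2286² + 0.0143² = 0.007344 + 0.013064 + 0.007344 + 0.005098 + 0.034484 + 0.045924 + 0.052258 + 0.000204 = 0.165720
Σp_2ᵢ² = 0.1570² + 0.2063² + 0.0314² + 0.0359² + 0.0045² + 0.0897² + 0.3049² + 0.1704² = 0.024649 + 0.042560 + 0.000986 + 0.001289 + 0.000020 + 0.008046 + 0.092964 + 0.029036 = 0.199550
O = 0.134485 / √(0.165720 × 0.199550) = 0.134485 / 0.1818500 = 0.7395
O = 0.7395 < 0.8 → No.

No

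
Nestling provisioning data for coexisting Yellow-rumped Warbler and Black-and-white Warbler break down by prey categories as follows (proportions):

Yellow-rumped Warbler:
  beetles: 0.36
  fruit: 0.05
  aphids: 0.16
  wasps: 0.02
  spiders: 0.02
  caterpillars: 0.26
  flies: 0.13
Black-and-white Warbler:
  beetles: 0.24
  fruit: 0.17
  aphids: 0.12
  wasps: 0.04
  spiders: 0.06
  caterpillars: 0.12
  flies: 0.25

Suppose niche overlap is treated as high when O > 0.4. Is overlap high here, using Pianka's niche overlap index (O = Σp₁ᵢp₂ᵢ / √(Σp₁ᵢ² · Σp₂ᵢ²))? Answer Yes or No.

Yes

Σ p₁ᵢp₂ᵢ = 0.0864 + 0.0085 + 0.0192 + 0.0008 + 0.0012 + 0.0312 + 0.0325 = 0.1798
Σp_1ᵢ² = 0.36² + 0.05² + 0.16² + 0.02² + 0.02² + 0.26² + 0.13² = 0.1296 + 0.0025 + 0.0256 + 0.0004 + 0.0004 + 0.0676 + 0.0169 = 0.2430
Σp_2ᵢ² = 0.24² + 0.17² + 0.12² + 0.04² + 0.06² + 0.12² + 0.25² = 0.0576 + 0.0289 + 0.0144 + 0.0016 + 0.0036 + 0.0144 + 0.0625 = 0.1830
O = 0.1798 / √(0.2430 × 0.1830) = 0.1798 / 0.21088 = 0.8526
O = 0.8526 > 0.4 → Yes.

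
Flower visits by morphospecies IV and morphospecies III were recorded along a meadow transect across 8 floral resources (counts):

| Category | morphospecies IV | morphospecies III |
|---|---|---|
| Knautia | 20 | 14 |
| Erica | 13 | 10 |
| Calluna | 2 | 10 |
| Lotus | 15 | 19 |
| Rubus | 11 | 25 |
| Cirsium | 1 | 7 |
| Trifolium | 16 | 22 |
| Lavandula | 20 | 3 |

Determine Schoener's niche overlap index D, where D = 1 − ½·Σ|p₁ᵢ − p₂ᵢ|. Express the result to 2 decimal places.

Proportions for morphospecies IV (n=98): 20/98=0.2041, 13/98=0.1327, 2/98=0.0204, 15/98=0.1531, 11/98=0.1122, 1/98=0.0102, 16/98=0.1633, 20/98=0.2041
Proportions for morphospecies III (n=110): 14/110=0.1273, 10/110=0.0909, 10/110=0.0909, 19/110=0.1727, 25/110=0.2273, 7/110=0.0636, 22/110=0.2000, 3/110=0.0273
Σ|p₁ᵢ − p₂ᵢ| = 0.0768 + 0.0418 + 0.0705 + 0.0196 + 0.1151 + 0.0534 + 0.0367 + 0.1768 = 0.5907
D = 1 − ½ × 0.5907 = 1 − 0.29535 = 0.70465

0.70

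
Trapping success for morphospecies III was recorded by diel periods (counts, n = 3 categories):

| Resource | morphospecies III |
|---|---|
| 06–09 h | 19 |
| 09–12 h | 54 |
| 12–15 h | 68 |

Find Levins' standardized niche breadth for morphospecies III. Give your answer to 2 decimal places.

0.76

Proportions for morphospecies III (n=141): 19/141=0.1348, 54/141=0.3830, 68/141=0.4823
Σpᵢ² = 0.1348² + 0.3830² + 0.4823² = 0.018171 + 0.146689 + 0.232613 = 0.397473
B = 1 / 0.397473 = 2.5159
Bₛ = (B − 1)/(n − 1) = (2.5159 − 1)/(3 − 1) = 1.5159/2 = 0.7580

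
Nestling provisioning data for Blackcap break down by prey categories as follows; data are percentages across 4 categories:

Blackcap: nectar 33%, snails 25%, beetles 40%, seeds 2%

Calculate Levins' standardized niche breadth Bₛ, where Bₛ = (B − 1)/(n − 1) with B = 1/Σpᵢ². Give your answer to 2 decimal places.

0.67

Convert percentages to proportions (divide by 100).
Σpᵢ² = 0.33² + 0.25² + 0.40² + 0.02² = 0.1089 + 0.0625 + 0.1600 + 0.0004 = 0.3318
B = 1 / 0.3318 = 3.0139
Bₛ = (B − 1)/(n − 1) = (3.0139 − 1)/(4 − 1) = 2.0139/3 = 0.6713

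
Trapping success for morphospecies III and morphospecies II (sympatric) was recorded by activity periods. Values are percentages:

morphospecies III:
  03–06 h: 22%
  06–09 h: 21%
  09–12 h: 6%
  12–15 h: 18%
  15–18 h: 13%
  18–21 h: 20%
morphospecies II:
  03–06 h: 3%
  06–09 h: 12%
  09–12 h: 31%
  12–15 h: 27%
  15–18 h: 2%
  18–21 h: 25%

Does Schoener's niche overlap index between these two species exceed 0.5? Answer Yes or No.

Convert percentages to proportions (divide by 100).
Σ|p₁ᵢ − p₂ᵢ| = 0.19 + 0.09 + 0.25 + 0.09 + 0.11 + 0.05 = 0.78
D = 1 − ½ × 0.78 = 1 − 0.390 = 0.6100
D = 0.6100 > 0.5 → Yes.

Yes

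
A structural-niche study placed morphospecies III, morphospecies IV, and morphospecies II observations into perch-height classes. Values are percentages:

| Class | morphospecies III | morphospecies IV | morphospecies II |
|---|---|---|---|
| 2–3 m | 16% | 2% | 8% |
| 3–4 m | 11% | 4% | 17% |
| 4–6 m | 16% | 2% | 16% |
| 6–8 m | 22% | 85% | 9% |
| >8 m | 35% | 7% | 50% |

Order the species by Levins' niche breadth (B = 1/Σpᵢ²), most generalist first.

Convert percentages to proportions (divide by 100).
Σp_IIIᵢ² = 0.16² + 0.11² + 0.16² + 0.22² + 0.35² = 0.0256 + 0.0121 + 0.0256 + 0.0484 + 0.1225 = 0.2342
B_III = 1 / 0.2342 = 4.2699
Σp_IVᵢ² = 0.02² + 0.04² + 0.02² + 0.85² + 0.07² = 0.0004 + 0.0016 + 0.0004 + 0.7225 + 0.0049 = 0.7298
B_IV = 1 / 0.7298 = 1.3702
Σp_IIᵢ² = 0.08² + 0.17² + 0.16² + 0.09² + 0.50² = 0.0064 + 0.0289 + 0.0256 + 0.0081 + 0.2500 = 0.3190
B_II = 1 / 0.3190 = 3.1348
Ranking by B (broadest → narrowest): morphospecies III (4.27) > morphospecies II (3.13) > morphospecies IV (1.37)

morphospecies III > morphospecies II > morphospecies IV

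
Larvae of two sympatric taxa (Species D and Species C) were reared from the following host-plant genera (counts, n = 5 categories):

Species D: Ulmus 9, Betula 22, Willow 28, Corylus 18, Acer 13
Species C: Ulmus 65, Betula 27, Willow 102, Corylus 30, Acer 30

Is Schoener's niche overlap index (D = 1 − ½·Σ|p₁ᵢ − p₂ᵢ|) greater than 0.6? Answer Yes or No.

Yes

Proportions for Species D (n=90): 9/90=0.1000, 22/90=0.2444, 28/90=0.3111, 18/90=0.2000, 13/90=0.1444
Proportions for Species C (n=254): 65/254=0.2559, 27/254=0.1063, 102/254=0.4016, 30/254=0.1181, 30/254=0.1181
Σ|p₁ᵢ − p₂ᵢ| = 0.1559 + 0.1381 + 0.0905 + 0.0819 + 0.0263 = 0.4927
D = 1 − ½ × 0.4927 = 1 − 0.24635 = 0.75365
D = 0.75365 > 0.6 → Yes.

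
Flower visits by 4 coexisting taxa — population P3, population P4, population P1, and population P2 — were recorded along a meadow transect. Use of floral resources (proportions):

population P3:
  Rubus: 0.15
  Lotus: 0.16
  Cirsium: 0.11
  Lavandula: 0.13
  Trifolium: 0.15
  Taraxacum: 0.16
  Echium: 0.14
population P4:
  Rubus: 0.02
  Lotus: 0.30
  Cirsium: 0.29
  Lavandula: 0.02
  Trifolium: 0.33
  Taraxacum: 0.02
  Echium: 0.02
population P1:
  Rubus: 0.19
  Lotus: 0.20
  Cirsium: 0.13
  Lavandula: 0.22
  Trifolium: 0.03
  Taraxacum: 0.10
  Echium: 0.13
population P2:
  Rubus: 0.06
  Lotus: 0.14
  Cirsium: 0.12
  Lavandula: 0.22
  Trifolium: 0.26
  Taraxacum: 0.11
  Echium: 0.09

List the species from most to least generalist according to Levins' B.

population P3 > population P1 > population P2 > population P4

Σp_P3ᵢ² = 0.15² + 0.16² + 0.11² + 0.13² + 0.15² + 0.16² + 0.14² = 0.0225 + 0.0256 + 0.0121 + 0.0169 + 0.0225 + 0.0256 + 0.0196 = 0.1448
B_P3 = 1 / 0.1448 = 6.9061
Σp_P4ᵢ² = 0.02² + 0.30² + 0.29² + 0.02² + 0.33² + 0.02² + 0.02² = 0.0004 + 0.0900 + 0.0841 + 0.0004 + 0.1089 + 0.0004 + 0.0004 = 0.2846
B_P4 = 1 / 0.2846 = 3.5137
Σp_P1ᵢ² = 0.19² + 0.20² + 0.13² + 0.22² + 0.03² + 0.10² + 0.13² = 0.0361 + 0.0400 + 0.0169 + 0.0484 + 0.0009 + 0.0100 + 0.0169 = 0.1692
B_P1 = 1 / 0.1692 = 5.9102
Σp_P2ᵢ² = 0.06² + 0.14² + 0.12² + 0.22² + 0.26² + 0.11² + 0.09² = 0.0036 + 0.0196 + 0.0144 + 0.0484 + 0.0676 + 0.0121 + 0.0081 = 0.1738
B_P2 = 1 / 0.1738 = 5.7537
Ranking by B (broadest → narrowest): population P3 (6.91) > population P1 (5.91) > population P2 (5.75) > population P4 (3.51)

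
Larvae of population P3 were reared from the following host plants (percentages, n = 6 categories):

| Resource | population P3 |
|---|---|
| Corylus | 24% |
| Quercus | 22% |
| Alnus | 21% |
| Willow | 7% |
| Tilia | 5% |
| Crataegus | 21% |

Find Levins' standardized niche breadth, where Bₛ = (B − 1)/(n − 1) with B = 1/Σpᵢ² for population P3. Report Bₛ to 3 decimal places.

0.792

Convert percentages to proportions (divide by 100).
Σpᵢ² = 0.24² + 0.22² + 0.21² + 0.07² + 0.05² + 0.21² = 0.0576 + 0.0484 + 0.0441 + 0.0049 + 0.0025 + 0.0441 = 0.2016
B = 1 / 0.2016 = 4.96032
Bₛ = (B − 1)/(n − 1) = (4.96032 − 1)/(6 − 1) = 3.96032/5 = 0.79206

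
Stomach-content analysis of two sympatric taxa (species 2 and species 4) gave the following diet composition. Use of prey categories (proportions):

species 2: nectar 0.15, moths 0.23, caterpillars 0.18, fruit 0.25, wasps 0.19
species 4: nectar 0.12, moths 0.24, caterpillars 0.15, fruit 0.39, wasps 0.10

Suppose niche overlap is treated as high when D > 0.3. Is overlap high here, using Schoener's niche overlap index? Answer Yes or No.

Yes

Σ|p₁ᵢ − p₂ᵢ| = 0.03 + 0.01 + 0.03 + 0.14 + 0.09 = 0.30
D = 1 − ½ × 0.30 = 1 − 0.150 = 0.8500
D = 0.8500 > 0.3 → Yes.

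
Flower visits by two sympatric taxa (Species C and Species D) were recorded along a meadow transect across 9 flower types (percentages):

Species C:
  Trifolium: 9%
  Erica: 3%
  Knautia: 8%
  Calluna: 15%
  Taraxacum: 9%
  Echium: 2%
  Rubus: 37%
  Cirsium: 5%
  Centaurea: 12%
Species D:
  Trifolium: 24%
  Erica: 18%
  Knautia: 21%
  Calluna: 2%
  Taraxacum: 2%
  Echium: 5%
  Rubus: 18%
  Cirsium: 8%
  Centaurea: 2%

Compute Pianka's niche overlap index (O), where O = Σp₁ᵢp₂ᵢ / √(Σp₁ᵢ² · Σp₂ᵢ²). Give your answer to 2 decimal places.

0.65

Convert percentages to proportions (divide by 100).
Σ p₁ᵢp₂ᵢ = 0.0216 + 0.0054 + 0.0168 + 0.0030 + 0.0018 + 0.0010 + 0.0666 + 0.0040 + 0.0024 = 0.1226
Σp_1ᵢ² = 0.09² + 0.03² + 0.08² + 0.15² + 0.09² + 0.02² + 0.37² + 0.05² + 0.12² = 0.0081 + 0.0009 + 0.0064 + 0.0225 + 0.0081 + 0.0004 + 0.1369 + 0.0025 + 0.0144 = 0.2002
Σp_2ᵢ² = 0.24² + 0.18² + 0.21² + 0.02² + 0.02² + 0.05² + 0.18² + 0.08² + 0.02² = 0.0576 + 0.0324 + 0.0441 + 0.0004 + 0.0004 + 0.0025 + 0.0324 + 0.0064 + 0.0004 = 0.1766
O = 0.1226 / √(0.2002 × 0.1766) = 0.1226 / 0.18803 = 0.6520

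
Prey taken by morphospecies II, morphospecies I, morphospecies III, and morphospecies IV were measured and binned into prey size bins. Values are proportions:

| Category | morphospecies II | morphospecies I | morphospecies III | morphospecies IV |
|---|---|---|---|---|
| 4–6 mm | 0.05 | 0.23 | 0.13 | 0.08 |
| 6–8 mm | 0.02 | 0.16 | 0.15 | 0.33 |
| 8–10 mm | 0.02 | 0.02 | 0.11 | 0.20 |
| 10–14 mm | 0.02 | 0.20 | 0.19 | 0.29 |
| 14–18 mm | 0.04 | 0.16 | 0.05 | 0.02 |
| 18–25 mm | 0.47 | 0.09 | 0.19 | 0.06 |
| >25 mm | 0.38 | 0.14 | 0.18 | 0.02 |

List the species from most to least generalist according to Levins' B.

Σp_IIᵢ² = 0.05² + 0.02² + 0.02² + 0.02² + 0.04² + 0.47² + 0.38² = 0.0025 + 0.0004 + 0.0004 + 0.0004 + 0.0016 + 0.2209 + 0.1444 = 0.3706
B_II = 1 / 0.3706 = 2.6983
Σp_Iᵢ² = 0.23² + 0.16² + 0.02² + 0.20² + 0.16² + 0.09² + 0.14² = 0.0529 + 0.0256 + 0.0004 + 0.0400 + 0.0256 + 0.0081 + 0.0196 = 0.1722
B_I = 1 / 0.1722 = 5.8072
Σp_IIIᵢ² = 0.13² + 0.15² + 0.11² + 0.19² + 0.05² + 0.19² + 0.18² = 0.0169 + 0.0225 + 0.0121 + 0.0361 + 0.0025 + 0.0361 + 0.0324 = 0.1586
B_III = 1 / 0.1586 = 6.3052
Σp_IVᵢ² = 0.08² + 0.33² + 0.20² + 0.29² + 0.02² + 0.06² + 0.02² = 0.0064 + 0.1089 + 0.0400 + 0.0841 + 0.0004 + 0.0036 + 0.0004 = 0.2438
B_IV = 1 / 0.2438 = 4.1017
Ranking by B (broadest → narrowest): morphospecies III (6.31) > morphospecies I (5.81) > morphospecies IV (4.10) > morphospecies II (2.70)

morphospecies III > morphospecies I > morphospecies IV > morphospecies II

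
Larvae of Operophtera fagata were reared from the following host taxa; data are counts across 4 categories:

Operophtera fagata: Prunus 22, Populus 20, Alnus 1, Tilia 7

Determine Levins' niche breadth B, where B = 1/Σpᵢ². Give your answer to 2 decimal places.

Proportions for Operophtera fagata (n=50): 22/50=0.4400, 20/50=0.4000, 1/50=0.0200, 7/50=0.1400
Σpᵢ² = 0.4400² + 0.4000² + 0.0200² + 0.1400² = 0.193600 + 0.160000 + 0.000400 + 0.019600 = 0.373600
B = 1 / 0.373600 = 2.6767

2.68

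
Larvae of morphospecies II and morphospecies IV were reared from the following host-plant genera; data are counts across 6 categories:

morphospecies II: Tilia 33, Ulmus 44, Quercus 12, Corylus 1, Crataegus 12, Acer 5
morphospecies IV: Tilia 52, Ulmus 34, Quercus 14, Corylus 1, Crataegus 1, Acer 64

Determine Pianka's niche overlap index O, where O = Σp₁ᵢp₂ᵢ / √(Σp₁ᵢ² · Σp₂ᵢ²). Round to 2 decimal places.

0.71

Proportions for morphospecies II (n=107): 33/107=0.3084, 44/107=0.4112, 12/107=0.1121, 1/107=0.0093, 12/107=0.1121, 5/107=0.0467
Proportions for morphospecies IV (n=166): 52/166=0.3133, 34/166=0.2048, 14/166=0.0843, 1/166=0.0060, 1/166=0.0060, 64/166=0.3855
Σ p₁ᵢp₂ᵢ = 0.096622 + 0.084214 + 0.009450 + 0.000056 + 0.000673 + 0.018003 = 0.209018
Σp_1ᵢ² = 0.3084² + 0.4112² + 0.1121² + 0.0093² + 0.1121² + 0.0467² = 0.095111 + 0.169085 + 0.012566 + 0.000086 + 0.012566 + 0.002181 = 0.291595
Σp_2ᵢ² = 0.3133² + 0.2048² + 0.0843² + 0.0060² + 0.0060² + 0.3855² = 0.098157 + 0.041943 + 0.007106 + 0.000036 + 0.000036 + 0.148610 = 0.295888
O = 0.209018 / √(0.291595 × 0.295888) = 0.209018 / 0.2937337 = 0.7116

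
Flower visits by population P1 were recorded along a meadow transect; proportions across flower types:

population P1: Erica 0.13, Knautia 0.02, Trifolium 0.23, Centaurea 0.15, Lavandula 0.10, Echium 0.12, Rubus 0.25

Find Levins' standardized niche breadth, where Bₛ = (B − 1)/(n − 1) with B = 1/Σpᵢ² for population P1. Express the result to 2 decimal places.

Σpᵢ² = 0.13² + 0.02² + 0.23² + 0.15² + 0.10² + 0.12² + 0.25² = 0.0169 + 0.0004 + 0.0529 + 0.0225 + 0.0100 + 0.0144 + 0.0625 = 0.1796
B = 1 / 0.1796 = 5.5679
Bₛ = (B − 1)/(n − 1) = (5.5679 − 1)/(7 − 1) = 4.5679/6 = 0.7613

0.76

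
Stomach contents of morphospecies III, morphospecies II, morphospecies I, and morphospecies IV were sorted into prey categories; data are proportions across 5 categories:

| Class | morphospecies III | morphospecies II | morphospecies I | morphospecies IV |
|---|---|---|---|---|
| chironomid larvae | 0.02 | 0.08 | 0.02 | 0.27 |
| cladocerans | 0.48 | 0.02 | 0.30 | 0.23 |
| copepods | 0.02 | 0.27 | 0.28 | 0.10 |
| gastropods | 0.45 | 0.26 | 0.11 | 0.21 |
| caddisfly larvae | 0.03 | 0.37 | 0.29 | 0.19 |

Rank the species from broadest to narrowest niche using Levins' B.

morphospecies IV > morphospecies I > morphospecies II > morphospecies III

Σp_IIIᵢ² = 0.02² + 0.48² + 0.02² + 0.45² + 0.03² = 0.0004 + 0.2304 + 0.0004 + 0.2025 + 0.0009 = 0.4346
B_III = 1 / 0.4346 = 2.3010
Σp_IIᵢ² = 0.08² + 0.02² + 0.27² + 0.26² + 0.37² = 0.0064 + 0.0004 + 0.0729 + 0.0676 + 0.1369 = 0.2842
B_II = 1 / 0.2842 = 3.5186
Σp_Iᵢ² = 0.02² + 0.30² + 0.28² + 0.11² + 0.29² = 0.0004 + 0.0900 + 0.0784 + 0.0121 + 0.0841 = 0.2650
B_I = 1 / 0.2650 = 3.7736
Σp_IVᵢ² = 0.27² + 0.23² + 0.10² + 0.21² + 0.19² = 0.0729 + 0.0529 + 0.0100 + 0.0441 + 0.0361 = 0.2160
B_IV = 1 / 0.2160 = 4.6296
Ranking by B (broadest → narrowest): morphospecies IV (4.63) > morphospecies I (3.77) > morphospecies II (3.52) > morphospecies III (2.30)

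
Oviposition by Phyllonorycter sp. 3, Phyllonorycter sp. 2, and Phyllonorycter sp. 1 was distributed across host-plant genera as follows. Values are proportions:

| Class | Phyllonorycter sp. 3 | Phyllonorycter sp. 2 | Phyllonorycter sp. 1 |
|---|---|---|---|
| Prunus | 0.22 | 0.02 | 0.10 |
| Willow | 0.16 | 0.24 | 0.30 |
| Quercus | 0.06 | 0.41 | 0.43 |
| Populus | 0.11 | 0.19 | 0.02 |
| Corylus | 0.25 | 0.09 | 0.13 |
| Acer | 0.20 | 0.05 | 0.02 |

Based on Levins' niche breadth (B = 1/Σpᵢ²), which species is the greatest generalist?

Σp_3ᵢ² = 0.22² + 0.16² + 0.06² + 0.11² + 0.25² + 0.20² = 0.0484 + 0.0256 + 0.0036 + 0.0121 + 0.0625 + 0.0400 = 0.1922
B_3 = 1 / 0.1922 = 5.2029
Σp_2ᵢ² = 0.02² + 0.24² + 0.41² + 0.19² + 0.09² + 0.05² = 0.0004 + 0.0576 + 0.1681 + 0.0361 + 0.0081 + 0.0025 = 0.2728
B_2 = 1 / 0.2728 = 3.6657
Σp_1ᵢ² = 0.10² + 0.30² + 0.43² + 0.02² + 0.13² + 0.02² = 0.0100 + 0.0900 + 0.1849 + 0.0004 + 0.0169 + 0.0004 = 0.3026
B_1 = 1 / 0.3026 = 3.3047
Highest B → broadest niche (most generalist): Phyllonorycter sp. 3 (B = 5.20).

Phyllonorycter sp. 3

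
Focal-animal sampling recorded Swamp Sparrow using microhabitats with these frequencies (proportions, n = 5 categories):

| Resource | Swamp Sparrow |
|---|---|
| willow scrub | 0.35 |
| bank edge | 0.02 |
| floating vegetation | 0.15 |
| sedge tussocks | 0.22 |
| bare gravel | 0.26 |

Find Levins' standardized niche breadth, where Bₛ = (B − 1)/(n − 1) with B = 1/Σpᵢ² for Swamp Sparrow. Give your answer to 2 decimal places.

0.71

Σpᵢ² = 0.35² + 0.02² + 0.15² + 0.22² + 0.26² = 0.1225 + 0.0004 + 0.0225 + 0.0484 + 0.0676 = 0.2614
B = 1 / 0.2614 = 3.8256
Bₛ = (B − 1)/(n − 1) = (3.8256 − 1)/(5 − 1) = 2.8256/4 = 0.7064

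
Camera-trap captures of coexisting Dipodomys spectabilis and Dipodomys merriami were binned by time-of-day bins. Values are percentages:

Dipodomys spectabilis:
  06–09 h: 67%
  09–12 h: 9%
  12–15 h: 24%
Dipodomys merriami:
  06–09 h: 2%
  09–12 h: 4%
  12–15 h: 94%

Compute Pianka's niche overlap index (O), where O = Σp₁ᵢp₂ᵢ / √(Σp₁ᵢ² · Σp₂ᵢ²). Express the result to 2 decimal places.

Convert percentages to proportions (divide by 100).
Σ p₁ᵢp₂ᵢ = 0.0134 + 0.0036 + 0.2256 = 0.2426
Σp_1ᵢ² = 0.67² + 0.09² + 0.24² = 0.4489 + 0.0081 + 0.0576 = 0.5146
Σp_2ᵢ² = 0.02² + 0.04² + 0.94² = 0.0004 + 0.0016 + 0.8836 = 0.8856
O = 0.2426 / √(0.5146 × 0.8856) = 0.2426 / 0.67508 = 0.3594

0.36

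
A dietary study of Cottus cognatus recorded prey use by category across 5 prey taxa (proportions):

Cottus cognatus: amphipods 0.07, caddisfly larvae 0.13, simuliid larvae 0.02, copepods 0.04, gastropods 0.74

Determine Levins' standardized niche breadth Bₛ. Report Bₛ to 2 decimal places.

Σpᵢ² = 0.07² + 0.13² + 0.02² + 0.04² + 0.74² = 0.0049 + 0.0169 + 0.0004 + 0.0016 + 0.5476 = 0.5714
B = 1 / 0.5714 = 1.7501
Bₛ = (B − 1)/(n − 1) = (1.7501 − 1)/(5 − 1) = 0.7501/4 = 0.1875

0.19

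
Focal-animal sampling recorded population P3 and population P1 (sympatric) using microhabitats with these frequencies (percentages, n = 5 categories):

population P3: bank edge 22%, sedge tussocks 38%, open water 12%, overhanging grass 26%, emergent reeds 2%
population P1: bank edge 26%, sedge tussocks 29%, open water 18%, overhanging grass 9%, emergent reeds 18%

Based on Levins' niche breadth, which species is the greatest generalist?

population P1

Convert percentages to proportions (divide by 100).
Σp_P3ᵢ² = 0.22² + 0.38² + 0.12² + 0.26² + 0.02² = 0.0484 + 0.1444 + 0.0144 + 0.0676 + 0.0004 = 0.2752
B_P3 = 1 / 0.2752 = 3.6337
Σp_P1ᵢ² = 0.26² + 0.29² + 0.18² + 0.09² + 0.18² = 0.0676 + 0.0841 + 0.0324 + 0.0081 + 0.0324 = 0.2246
B_P1 = 1 / 0.2246 = 4.4524
Highest B → broadest niche (most generalist): population P1 (B = 4.45).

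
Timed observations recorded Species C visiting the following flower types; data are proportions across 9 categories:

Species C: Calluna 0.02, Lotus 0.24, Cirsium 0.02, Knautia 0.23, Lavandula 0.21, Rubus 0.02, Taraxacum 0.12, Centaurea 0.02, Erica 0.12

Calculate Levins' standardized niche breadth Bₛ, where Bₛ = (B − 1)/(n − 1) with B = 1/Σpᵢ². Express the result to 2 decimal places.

0.55

Σpᵢ² = 0.02² + 0.24² + 0.02² + 0.23² + 0.21² + 0.02² + 0.12² + 0.02² + 0.12² = 0.0004 + 0.0576 + 0.0004 + 0.0529 + 0.0441 + 0.0004 + 0.0144 + 0.0004 + 0.0144 = 0.1850
B = 1 / 0.1850 = 5.4054
Bₛ = (B − 1)/(n − 1) = (5.4054 − 1)/(9 − 1) = 4.4054/8 = 0.5507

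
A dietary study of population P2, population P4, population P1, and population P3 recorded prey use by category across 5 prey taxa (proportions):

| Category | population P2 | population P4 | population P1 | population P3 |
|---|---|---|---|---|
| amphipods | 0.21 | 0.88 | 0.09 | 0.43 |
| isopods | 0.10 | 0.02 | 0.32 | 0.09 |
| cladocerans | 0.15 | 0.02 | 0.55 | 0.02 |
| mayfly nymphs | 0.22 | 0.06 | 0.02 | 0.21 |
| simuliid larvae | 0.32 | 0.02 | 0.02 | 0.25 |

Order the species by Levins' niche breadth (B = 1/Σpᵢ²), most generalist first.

population P2 > population P3 > population P1 > population P4

Σp_P2ᵢ² = 0.21² + 0.10² + 0.15² + 0.22² + 0.32² = 0.0441 + 0.0100 + 0.0225 + 0.0484 + 0.1024 = 0.2274
B_P2 = 1 / 0.2274 = 4.3975
Σp_P4ᵢ² = 0.88² + 0.02² + 0.02² + 0.06² + 0.02² = 0.7744 + 0.0004 + 0.0004 + 0.0036 + 0.0004 = 0.7792
B_P4 = 1 / 0.7792 = 1.2834
Σp_P1ᵢ² = 0.09² + 0.32² + 0.55² + 0.02² + 0.02² = 0.0081 + 0.1024 + 0.3025 + 0.0004 + 0.0004 = 0.4138
B_P1 = 1 / 0.4138 = 2.4166
Σp_P3ᵢ² = 0.43² + 0.09² + 0.02² + 0.21² + 0.25² = 0.1849 + 0.0081 + 0.0004 + 0.0441 + 0.0625 = 0.3000
B_P3 = 1 / 0.3000 = 3.3333
Ranking by B (broadest → narrowest): population P2 (4.40) > population P3 (3.33) > population P1 (2.42) > population P4 (1.28)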